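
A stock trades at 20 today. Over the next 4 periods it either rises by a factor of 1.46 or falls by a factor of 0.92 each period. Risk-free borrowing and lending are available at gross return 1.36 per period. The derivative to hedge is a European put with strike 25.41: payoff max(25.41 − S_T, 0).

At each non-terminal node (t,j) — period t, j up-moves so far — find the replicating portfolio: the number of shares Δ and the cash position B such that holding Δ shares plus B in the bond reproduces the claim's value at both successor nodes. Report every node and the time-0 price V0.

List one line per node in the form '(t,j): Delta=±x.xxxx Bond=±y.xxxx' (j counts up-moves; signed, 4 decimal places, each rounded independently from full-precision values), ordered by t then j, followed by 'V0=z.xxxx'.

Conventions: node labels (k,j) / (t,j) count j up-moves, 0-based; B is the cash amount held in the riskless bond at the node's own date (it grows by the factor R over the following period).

Under the risk-neutral measure, an up-move has probability p* = (R−d)/(u−d) = 0.8148 and values discount at R = 1.36.
Payoffs at expiry: V(4,0)=11.0821, V(4,1)=2.6723, V(4,2)=0.0000, V(4,3)=0.0000, V(4,4)=0.0000
  t=3,j=0: stock 15.5738 → up 22.7377 (V=2.6723), down 14.3279 (V=11.0821). Price 3.1101; hedge Δ=-1.0000, bond B=18.6838.
  t=3,j=1: stock 24.7149 → up 36.0837 (V=0.0000), down 22.7377 (V=2.6723). Price 0.3639; hedge Δ=-0.2002, bond B=5.3126.
  t=3,j=2: stock 39.2214 → up 57.2633 (V=0.0000), down 36.0837 (V=0.0000). Price 0.0000; hedge Δ=0.0000, bond B=0.0000.
  t=3,j=3: stock 62.2427 → up 90.8744 (V=0.0000), down 57.2633 (V=0.0000). Price 0.0000; hedge Δ=0.0000, bond B=0.0000.
  t=2,j=0: stock 16.9280 → up 24.7149 (V=0.3639), down 15.5738 (V=3.1101). Price 0.6415; hedge Δ=-0.3004, bond B=5.7270.
  t=2,j=1: stock 26.8640 → up 39.2214 (V=0.0000), down 24.7149 (V=0.3639). Price 0.0495; hedge Δ=-0.0251, bond B=0.7234.
  t=2,j=2: stock 42.6320 → up 62.2427 (V=0.0000), down 39.2214 (V=0.0000). Price 0.0000; hedge Δ=0.0000, bond B=0.0000.
  t=1,j=0: stock 18.4000 → up 26.8640 (V=0.0495), down 16.9280 (V=0.6415). Price 0.1170; hedge Δ=-0.0596, bond B=1.2132.
  t=1,j=1: stock 29.2000 → up 42.6320 (V=0.0000), down 26.8640 (V=0.0495). Price 0.0067; hedge Δ=-0.0031, bond B=0.0985.
  t=0,j=0: stock 20.0000 → up 29.2000 (V=0.0067), down 18.4000 (V=0.1170). Price 0.0200; hedge Δ=-0.0102, bond B=0.2242.
As a check, the time-0 holding Δ(0,0)·S0 + B(0,0) comes to 0.0200 — exactly V0.

(0,0): Delta=-0.0102 Bond=0.2242
(1,0): Delta=-0.0596 Bond=1.2132
(1,1): Delta=-0.0031 Bond=0.0985
(2,0): Delta=-0.3004 Bond=5.7270
(2,1): Delta=-0.0251 Bond=0.7234
(2,2): Delta=0.0000 Bond=0.0000
(3,0): Delta=-1.0000 Bond=18.6838
(3,1): Delta=-0.2002 Bond=5.3126
(3,2): Delta=0.0000 Bond=0.0000
(3,3): Delta=0.0000 Bond=0.0000
V0=0.0200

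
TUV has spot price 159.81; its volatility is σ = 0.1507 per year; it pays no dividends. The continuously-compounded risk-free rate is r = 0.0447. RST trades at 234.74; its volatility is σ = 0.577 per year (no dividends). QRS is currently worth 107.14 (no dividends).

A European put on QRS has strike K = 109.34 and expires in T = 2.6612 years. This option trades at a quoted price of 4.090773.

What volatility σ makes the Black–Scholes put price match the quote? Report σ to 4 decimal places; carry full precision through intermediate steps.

At σ = 0.1230 the Black–Scholes value reproduces the quote:
σ√T = 0.123·√2.6612 = 0.200652
d₁ = (ln(S/K) + (r+σ²/2)T) / (σ√T) = (ln(107.14/109.34) + (0.0447+0.123²/2)·2.6612) / 0.200652 = (-0.020326 + 0.139086) / 0.200652 = 0.591872
d₂ = d₁ − σ√T = 0.591872 − 0.200652 = 0.391220
e^{−rT} = 0.887847
N(−d₁) = 0.276968,  N(−d₂) = 0.347817
V = K·e^{−rT}·N(−d₂) − S·N(−d₁) = 33.765144 − 29.674371 = 4.090773 (the observed quote) — the price is monotone increasing in volatility, hence this σ is the only solution

sigma = 0.1230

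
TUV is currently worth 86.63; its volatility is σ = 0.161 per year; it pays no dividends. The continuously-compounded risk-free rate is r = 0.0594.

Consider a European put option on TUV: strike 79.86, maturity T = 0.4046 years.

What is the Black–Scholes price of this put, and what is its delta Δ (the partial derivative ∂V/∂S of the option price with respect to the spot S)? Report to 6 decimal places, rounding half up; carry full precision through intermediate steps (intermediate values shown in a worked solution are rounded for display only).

σ√T = 0.161·√0.4046 = 0.102409
d₁ = (ln(S/K) + (r+σ²/2)T) / (σ√T) = (ln(86.63/79.86) + (0.0594+0.161²/2)·0.4046) / 0.102409 = (0.081371 + 0.029277) / 0.102409 = 1.080451
d₂ = d₁ − σ√T = 1.080451 − 0.102409 = 0.978042
e^{−rT} = 0.976253
N(−d₁) = 0.139971,  N(−d₂) = 0.164027
Put price V = K·e^{−rT}·N(−d₂) − S·N(−d₁) = 12.788109 − 12.125652 = 0.662457
Δ = −N(−d₁) = -0.139971

price = 0.662457
Δ = -0.139971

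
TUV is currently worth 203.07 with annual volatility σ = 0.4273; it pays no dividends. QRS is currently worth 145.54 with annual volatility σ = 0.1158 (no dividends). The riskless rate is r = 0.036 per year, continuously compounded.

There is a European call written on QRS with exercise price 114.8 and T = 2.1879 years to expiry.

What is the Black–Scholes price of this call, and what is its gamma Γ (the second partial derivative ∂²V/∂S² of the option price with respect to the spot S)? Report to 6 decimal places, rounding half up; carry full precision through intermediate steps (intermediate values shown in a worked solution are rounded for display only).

price = 39.705556
Γ = 0.002482

σ√T = 0.1158·√2.1879 = 0.171286
d₁ = (ln(S/K) + (r+σ²/2)T) / (σ√T) = (ln(145.54/114.8) + (0.036+0.1158²/2)·2.1879) / 0.171286 = (0.237259 + 0.093434) / 0.171286 = 1.930648
d₂ = d₁ − σ√T = 1.930648 − 0.171286 = 1.759362
e^{−rT} = 0.924258
N(d₁) = 0.973237,  N(d₂) = 0.960742
Call price V = S·N(d₁) − K·e^{−rT}·N(d₂) = 141.644872 − 101.939317 = 39.705556
φ(d₁) = (1/√(2π))·e^{−d₁²/2} = 0.061875
Γ = φ(d₁) / (S·σ·√T) = 0.002482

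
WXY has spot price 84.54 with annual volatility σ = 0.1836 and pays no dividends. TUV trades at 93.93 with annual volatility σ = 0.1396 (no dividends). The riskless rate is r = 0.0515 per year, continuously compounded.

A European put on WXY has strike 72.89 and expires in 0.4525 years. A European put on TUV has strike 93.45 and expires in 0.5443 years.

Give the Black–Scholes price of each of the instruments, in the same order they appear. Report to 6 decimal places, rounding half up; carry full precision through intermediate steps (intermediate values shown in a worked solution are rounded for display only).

price(WXY put K=72.89) = 0.359305
price(TUV put K=93.45) = 2.457954

[WXY put K=72.89]
σ√T = 0.1836·√0.4525 = 0.123504
d₁ = (ln(S/K) + (r+σ²/2)T) / (σ√T) = (ln(84.54/72.89) + (0.0515+0.1836²/2)·0.4525) / 0.123504 = (0.148273 + 0.030930) / 0.123504 = 1.450992
d₂ = d₁ − σ√T = 1.450992 − 0.123504 = 1.327488
e^{−rT} = 0.976966
N(−d₁) = 0.073391,  N(−d₂) = 0.092174
price = K·e^{−rT}·N(−d₂) − S·N(−d₁) = 6.563780 − 6.204475 = 0.359305
[TUV put K=93.45]
σ√T = 0.1396·√0.5443 = 0.102992
d₁ = (ln(S/K) + (r+σ²/2)T) / (σ√T) = (ln(93.93/93.45) + (0.0515+0.1396²/2)·0.5443) / 0.102992 = (0.005123 + 0.033335) / 0.102992 = 0.373411
d₂ = d₁ − σ√T = 0.373411 − 0.102992 = 0.270419
e^{−rT} = 0.972358
N(−d₁) = 0.354421,  N(−d₂) = 0.393419
price = K·e^{−rT}·N(−d₂) − S·N(−d₁) = 35.748745 − 33.290791 = 2.457954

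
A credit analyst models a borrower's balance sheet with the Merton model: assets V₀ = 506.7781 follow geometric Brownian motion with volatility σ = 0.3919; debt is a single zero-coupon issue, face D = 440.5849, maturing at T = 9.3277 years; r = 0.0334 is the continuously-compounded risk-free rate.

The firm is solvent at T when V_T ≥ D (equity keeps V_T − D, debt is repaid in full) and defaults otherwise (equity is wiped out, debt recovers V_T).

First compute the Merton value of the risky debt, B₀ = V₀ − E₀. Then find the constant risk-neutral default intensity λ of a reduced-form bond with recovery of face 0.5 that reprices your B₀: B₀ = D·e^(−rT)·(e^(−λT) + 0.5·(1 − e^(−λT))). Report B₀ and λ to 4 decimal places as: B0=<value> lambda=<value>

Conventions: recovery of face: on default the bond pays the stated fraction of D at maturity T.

B0=216.4989 lambda=0.1150

Work the structural quantities from V₀ = 506.7781 against face 440.5849:
d₁ = [ln(V₀/D) + (r + σ²/2)T] / (σ√T)
   = [ln(506.7781/440.5849) + (0.0334 + 0.5·0.3919²)·9.3277] / (0.3919·√9.3277)
   = [0.139970 + 1.027845] / 1.196913 = 0.975690
d₂ = d₁ − σ√T = 0.975690 − 1.196913 = -0.221223
N(d₁) = 0.835391,  N(d₂) = 0.412459,  e^(−rT) = 0.732315
E₀ = V₀·N(d₁) − D·e^(−rT)·N(d₂)
   = 506.7781·0.835391 − 440.5849·0.732315·0.412459 = 290.279150
B₀ = V₀ − E₀ = 506.7781 − 290.279150 = 216.498950
e^(−λT) = (B₀·e^(rT)/D − 0.5)/(1 − 0.5) = (216.4989·1.365533/440.5849 − 0.5)/0.5 = 0.34201829
λ = −ln(0.34201829)/9.3277 = 0.115022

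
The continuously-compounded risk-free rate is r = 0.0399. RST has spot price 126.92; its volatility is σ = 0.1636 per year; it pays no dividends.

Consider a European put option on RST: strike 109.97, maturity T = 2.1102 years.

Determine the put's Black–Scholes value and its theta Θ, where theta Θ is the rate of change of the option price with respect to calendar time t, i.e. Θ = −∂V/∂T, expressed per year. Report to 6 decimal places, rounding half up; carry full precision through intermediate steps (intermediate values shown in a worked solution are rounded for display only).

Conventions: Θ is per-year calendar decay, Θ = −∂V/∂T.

σ√T = 0.1636·√2.1102 = 0.237654
d₁ = (ln(S/K) + (r+σ²/2)T) / (σ√T) = (ln(126.92/109.97) + (0.0399+0.1636²/2)·2.1102) / 0.237654 = (0.143349 + 0.112437) / 0.237654 = 1.076296
d₂ = d₁ − σ√T = 1.076296 − 0.237654 = 0.838642
e^{−rT} = 0.919250
N(−d₁) = 0.140897,  N(−d₂) = 0.200835
Put price V = K·e^{−rT}·N(−d₂) − S·N(−d₁) = 20.302408 − 17.882702 = 2.419706
φ(d₁) = (1/√(2π))·e^{−d₁²/2} = 0.223544
Θ = −S·φ(d₁)·σ/(2√T) + r·K·e^{−rT}·N(−d₂) = −1.597664 + 0.810066 = -0.787598

price = 2.419706
Θ = -0.787598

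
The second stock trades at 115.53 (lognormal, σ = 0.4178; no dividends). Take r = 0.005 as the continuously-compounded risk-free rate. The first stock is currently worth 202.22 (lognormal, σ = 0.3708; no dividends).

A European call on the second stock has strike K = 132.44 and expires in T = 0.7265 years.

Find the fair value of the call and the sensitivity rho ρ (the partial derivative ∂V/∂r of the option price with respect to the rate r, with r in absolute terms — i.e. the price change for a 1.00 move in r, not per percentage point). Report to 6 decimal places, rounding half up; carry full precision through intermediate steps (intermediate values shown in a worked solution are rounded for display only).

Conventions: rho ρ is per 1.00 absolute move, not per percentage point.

σ√T = 0.4178·√0.7265 = 0.356112
d₁ = (ln(S/K) + (r+σ²/2)T) / (σ√T) = (ln(115.53/132.44) + (0.005+0.4178²/2)·0.7265) / 0.356112 = (-0.136599 + 0.067040) / 0.356112 = -0.195330
d₂ = d₁ − σ√T = -0.195330 − 0.356112 = -0.551441
e^{−rT} = 0.996374
N(d₁) = 0.422567,  N(d₂) = 0.290666
Call price V = S·N(d₁) − K·e^{−rT}·N(d₂) = 48.819213 − 38.356163 = 10.463049
ρ = K·T·e^{−rT}·N(d₂) = 27.865753

price = 10.463049
ρ = 27.865753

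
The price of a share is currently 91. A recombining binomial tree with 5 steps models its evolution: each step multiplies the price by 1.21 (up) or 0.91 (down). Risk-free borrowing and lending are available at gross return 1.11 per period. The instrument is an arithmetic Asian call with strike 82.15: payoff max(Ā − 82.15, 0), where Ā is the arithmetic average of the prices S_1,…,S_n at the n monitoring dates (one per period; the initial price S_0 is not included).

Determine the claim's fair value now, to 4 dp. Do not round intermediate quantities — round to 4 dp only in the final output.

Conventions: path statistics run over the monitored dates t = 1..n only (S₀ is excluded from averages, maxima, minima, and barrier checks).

price = 26.0182

No-arbitrage gives p* = (R−d)/(u−d) = 0.6667: enumerate every path, weight its payoff by its p*-probability, and discount by R^5.
Enumerate all 2^5 = 32 price paths (U = up ×1.21, D = down ×0.91); each path with k up-moves has probability p*^k·(1−p*)^(5−k).
DDDDD: Ā=69.1864, payoff=0.0000, prob=0.004115
UDDDD: Ā=91.9952, payoff=9.8452, prob=0.008230
DUDDD: Ā=86.5352, payoff=4.3852, prob=0.008230
UUDDD: Ā=115.0632, payoff=32.9132, prob=0.016461
DDUDD: Ā=81.5666, payoff=0.0000, prob=0.008230
UDUDD: Ā=108.4566, payoff=26.3066, prob=0.016461
DUUDD: Ā=102.9966, payoff=20.8466, prob=0.016461
UUUDD: Ā=136.9516, payoff=54.8016, prob=0.032922
DDDUD: Ā=77.0451, payoff=0.0000, prob=0.008230
UDDUD: Ā=102.4446, payoff=20.2946, prob=0.016461
DUDUD: Ā=96.9846, payoff=14.8346, prob=0.016461
UUDUD: Ā=128.9576, payoff=46.8076, prob=0.032922
DDUUD: Ā=92.0160, payoff=9.8660, prob=0.016461
UDUUD: Ā=122.3510, payoff=40.2010, prob=0.032922
DUUUD: Ā=116.8910, payoff=34.7410, prob=0.032922
UUUUD: Ā=155.4265, payoff=73.2765, prob=0.065844
DDDDU: Ā=72.9306, payoff=0.0000, prob=0.008230
UDDDU: Ā=96.9737, payoff=14.8237, prob=0.016461
DUDDU: Ā=91.5137, payoff=9.3637, prob=0.016461
UUDDU: Ā=121.6831, payoff=39.5331, prob=0.032922
DDUDU: Ā=86.5451, payoff=4.3951, prob=0.016461
UDUDU: Ā=115.0765, payoff=32.9265, prob=0.032922
DUUDU: Ā=109.6165, payoff=27.4665, prob=0.032922
UUUDU: Ā=145.7537, payoff=63.6037, prob=0.065844
DDDUU: Ā=82.0237, payoff=0.0000, prob=0.016461
UDDUU: Ā=109.0644, payoff=26.9144, prob=0.032922
DUDUU: Ā=103.6044, payoff=21.4544, prob=0.032922
UUDUU: Ā=137.7598, payoff=55.6098, prob=0.065844
DDUUU: Ā=98.6358, payoff=16.4858, prob=0.032922
UDUUU: Ā=131.1532, payoff=49.0032, prob=0.065844
DUUUU: Ā=125.6932, payoff=43.5432, prob=0.065844
UUUUU: Ā=167.1305, payoff=84.9805, prob=0.131687
Price = Σ prob·payoff / R^5 = 43.842168 / 1.685058 = 26.0182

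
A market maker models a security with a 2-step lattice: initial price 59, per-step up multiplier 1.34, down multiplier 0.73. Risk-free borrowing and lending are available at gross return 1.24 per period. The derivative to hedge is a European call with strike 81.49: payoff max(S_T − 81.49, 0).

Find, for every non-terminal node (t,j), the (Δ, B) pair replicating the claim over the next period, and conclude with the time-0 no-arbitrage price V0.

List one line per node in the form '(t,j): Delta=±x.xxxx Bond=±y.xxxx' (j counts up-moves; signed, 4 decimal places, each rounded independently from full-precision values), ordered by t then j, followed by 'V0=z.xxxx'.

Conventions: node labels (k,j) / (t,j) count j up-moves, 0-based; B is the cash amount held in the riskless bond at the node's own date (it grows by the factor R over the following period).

(0,0): Delta=0.4581 Bond=-15.9102
(1,0): Delta=0.0000 Bond=0.0000
(1,1): Delta=0.5070 Bond=-23.5970
V0=11.1154

The replicating-portfolio and risk-neutral prices coincide; use p* = (1.24−0.73)/(1.34−0.73) = 0.8361 for the latter.
Expiry values: V(2,0)=0.0000, V(2,1)=0.0000, V(2,2)=24.4504
(1,0): S=43.0700. Δ = (V_up−V_dn)/(S_up−S_dn) = (0.0000−0.0000)/(57.7138−31.4411) = 0.0000. V = [p*·0.0000 + (1−p*)·0.0000]/1.24 = 0.0000. B = V − Δ·S = 0.0000.
(1,1): S=79.0600. Δ = (V_up−V_dn)/(S_up−S_dn) = (24.4504−0.0000)/(105.9404−57.7138) = 0.5070. V = [p*·24.4504 + (1−p*)·0.0000]/1.24 = 16.4856. B = V − Δ·S = -23.5970.
(0,0): S=59.0000. Δ = (V_up−V_dn)/(S_up−S_dn) = (16.4856−0.0000)/(79.0600−43.0700) = 0.4581. V = [p*·16.4856 + (1−p*)·0.0000]/1.24 = 11.1154. B = V − Δ·S = -15.9102.
Verification: the root portfolio costs Δ(0,0)·S0 + B(0,0) = 11.1154, matching V0.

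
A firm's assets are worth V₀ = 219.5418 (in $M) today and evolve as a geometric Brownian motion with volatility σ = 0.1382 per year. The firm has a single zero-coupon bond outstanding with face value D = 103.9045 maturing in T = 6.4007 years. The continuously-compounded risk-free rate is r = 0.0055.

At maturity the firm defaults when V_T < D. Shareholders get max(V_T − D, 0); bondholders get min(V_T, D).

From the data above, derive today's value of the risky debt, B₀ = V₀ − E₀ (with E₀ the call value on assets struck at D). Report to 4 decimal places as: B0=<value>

B0=100.0871

Apply the equity-as-call identities (strike 103.9045, horizon 6.4007 years):
d₁ = [ln(V₀/D) + (r + σ²/2)T] / (σ√T)
   = [ln(219.5418/103.9045) + (0.0055 + 0.5·0.1382²)·6.4007] / (0.1382·√6.4007)
   = [0.748070 + 0.096328] / 0.349641 = 2.415048
d₂ = d₁ − σ√T = 2.415048 − 0.349641 = 2.065407
N(d₁) = 0.992133,  N(d₂) = 0.980558,  e^(−rT) = 0.965409
E₀ = V₀·N(d₁) − D·e^(−rT)·N(d₂)
   = 219.5418·0.992133 − 103.9045·0.965409·0.980558 = 119.454718
B₀ = V₀ − E₀ = 219.5418 − 119.454718 = 100.087082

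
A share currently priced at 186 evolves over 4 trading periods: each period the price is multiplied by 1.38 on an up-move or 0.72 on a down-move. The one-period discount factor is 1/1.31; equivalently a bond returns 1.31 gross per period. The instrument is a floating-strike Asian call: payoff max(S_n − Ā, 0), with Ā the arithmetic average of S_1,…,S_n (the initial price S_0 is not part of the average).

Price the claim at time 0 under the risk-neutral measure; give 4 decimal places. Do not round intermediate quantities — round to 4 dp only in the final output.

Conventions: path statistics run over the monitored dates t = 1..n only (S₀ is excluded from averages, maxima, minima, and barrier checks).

price = 56.9430

No-arbitrage gives p* = (R−d)/(u−d) = 0.8939: enumerate every path, weight its payoff by its p*-probability, and discount by R^4.
Enumerate all 2^4 = 16 price paths (U = up ×1.38, D = down ×0.72); each path with k up-moves has probability p*^k·(1−p*)^(4−k).
DDDD: Ā=87.4380, payoff=0.0000, prob=0.000127
UDDD: Ā=167.5895, payoff=0.0000, prob=0.001067
DUDD: Ā=136.8995, payoff=0.0000, prob=0.001067
UUDD: Ā=262.3906, payoff=0.0000, prob=0.008989
DDUD: Ā=114.8027, payoff=0.0000, prob=0.001067
UDUD: Ā=220.0384, payoff=0.0000, prob=0.008989
DUUD: Ā=189.3484, payoff=0.0000, prob=0.008989
UUUD: Ā=362.9178, payoff=0.0000, prob=0.075767
DDDU: Ā=98.8930, payoff=0.0000, prob=0.001067
UDDU: Ā=189.5448, payoff=0.0000, prob=0.008989
DUDU: Ā=158.8548, payoff=24.7720, prob=0.008989
UUDU: Ā=304.4718, payoff=47.4796, prob=0.075767
DDUU: Ā=136.7580, payoff=46.8688, prob=0.008989
UDUU: Ā=262.1196, payoff=89.8318, prob=0.075767
DUUU: Ā=231.4296, payoff=120.5218, prob=0.075767
UUUU: Ā=443.5733, payoff=231.0002, prob=0.638605
Price = Σ prob·payoff / R^4 = 167.697051 / 2.944999 = 56.9430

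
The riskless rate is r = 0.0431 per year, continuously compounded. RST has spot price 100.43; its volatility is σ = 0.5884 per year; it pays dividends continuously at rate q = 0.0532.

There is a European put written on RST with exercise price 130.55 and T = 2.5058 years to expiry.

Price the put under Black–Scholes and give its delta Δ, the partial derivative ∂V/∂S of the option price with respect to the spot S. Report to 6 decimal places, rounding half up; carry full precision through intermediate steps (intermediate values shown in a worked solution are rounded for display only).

σ√T = 0.5884·√2.5058 = 0.931421
d₁ = (ln(S/K) + (r−q+σ²/2)T) / (σ√T) = (ln(100.43/130.55) + (0.0431−0.0532+0.5884²/2)·2.5058) / 0.931421 = (-0.262295 + 0.408464) / 0.931421 = 0.156931
d₂ = d₁ − σ√T = 0.156931 − 0.931421 = -0.774490
e^{−rT} = 0.897628
e^{−qT} = 0.875195
N(−d₁) = 0.437650,  N(−d₂) = 0.780680
Put price V = K·e^{−rT}·N(−d₂) − S·e^{−qT}·N(−d₁) = 91.484150 − 38.467595 = 53.016556
Δ = −e^{−qT}·N(−d₁) = -0.383029

price = 53.016556
Δ = -0.383029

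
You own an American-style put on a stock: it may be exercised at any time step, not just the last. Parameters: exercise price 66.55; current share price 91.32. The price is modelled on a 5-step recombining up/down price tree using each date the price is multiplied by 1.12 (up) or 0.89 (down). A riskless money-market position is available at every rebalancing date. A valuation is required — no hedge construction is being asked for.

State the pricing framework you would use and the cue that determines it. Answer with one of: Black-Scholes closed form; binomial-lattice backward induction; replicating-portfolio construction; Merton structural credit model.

framework: binomial-lattice backward induction

Key observation: with exercise allowed before expiry on a discrete up/down model (5 steps from spot 91.32), the strike-66.55 put's value must be rolled back through the tree testing early exercise at each node.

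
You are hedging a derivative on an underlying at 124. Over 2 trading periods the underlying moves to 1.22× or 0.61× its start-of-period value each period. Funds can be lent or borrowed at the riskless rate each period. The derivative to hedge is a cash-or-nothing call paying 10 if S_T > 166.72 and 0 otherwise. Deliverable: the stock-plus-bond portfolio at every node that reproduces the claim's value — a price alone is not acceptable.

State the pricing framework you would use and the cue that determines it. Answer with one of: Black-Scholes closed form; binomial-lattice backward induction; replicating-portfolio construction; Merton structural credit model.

framework: replicating-portfolio construction

Key observation: the task asks for the hedge itself — share and bond holdings at every node of the 2-period tree on spot 124 with factors 1.22/0.61 — which is exactly what the replicating-portfolio construction produces.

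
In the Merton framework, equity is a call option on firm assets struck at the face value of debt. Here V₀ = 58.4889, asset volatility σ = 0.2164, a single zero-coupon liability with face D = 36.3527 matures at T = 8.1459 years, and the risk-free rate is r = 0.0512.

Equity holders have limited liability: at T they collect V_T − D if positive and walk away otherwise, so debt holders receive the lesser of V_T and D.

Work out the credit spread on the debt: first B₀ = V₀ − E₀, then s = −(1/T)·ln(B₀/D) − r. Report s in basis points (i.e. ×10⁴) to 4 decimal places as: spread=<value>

Equity is a call on the firm's assets struck at D = 36.3527:
d₁ = [ln(V₀/D) + (r + σ²/2)T] / (σ√T)
   = [ln(58.4889/36.3527) + (0.0512 + 0.5·0.2164²)·8.1459] / (0.2164·√8.1459)
   = [0.475569 + 0.607802] / 0.617628 = 1.754083
d₂ = d₁ − σ√T = 1.754083 − 0.617628 = 1.136456
N(d₁) = 0.960292,  N(d₂) = 0.872117,  e^(−rT) = 0.658975
E₀ = V₀·N(d₁) − D·e^(−rT)·N(d₂)
   = 58.4889·0.960292 − 36.3527·0.658975·0.872117 = 35.274407
B₀ = V₀ − E₀ = 58.4889 − 35.274407 = 23.214493
spread = −(1/T)·ln(B₀/D) − r = −(1/8.1459)·ln(23.214493/36.3527) − 0.0512 = 0.00385735
in basis points: 0.00385735 × 10⁴ = 38.5735 bp

spread=38.5735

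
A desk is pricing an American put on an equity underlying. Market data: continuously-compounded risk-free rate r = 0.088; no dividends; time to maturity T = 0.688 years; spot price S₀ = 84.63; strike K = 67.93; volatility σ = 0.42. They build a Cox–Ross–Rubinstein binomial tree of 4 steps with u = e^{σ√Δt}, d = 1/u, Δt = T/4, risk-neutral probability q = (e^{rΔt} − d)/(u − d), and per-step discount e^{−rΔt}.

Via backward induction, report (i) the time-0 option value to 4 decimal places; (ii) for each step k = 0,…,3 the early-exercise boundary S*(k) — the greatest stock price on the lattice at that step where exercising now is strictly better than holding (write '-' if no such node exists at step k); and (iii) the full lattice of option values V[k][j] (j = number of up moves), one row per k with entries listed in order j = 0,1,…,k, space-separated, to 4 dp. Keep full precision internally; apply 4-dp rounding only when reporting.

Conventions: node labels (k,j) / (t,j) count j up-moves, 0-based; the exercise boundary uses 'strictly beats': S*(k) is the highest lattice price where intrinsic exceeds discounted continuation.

Δt=0.17200  u=1.19028  d=0.84014  q=0.50012  discount=0.98498
step 4 (expiry): payoffs max(K−S,0) = 25.7669 8.1951 0.0000 0.0000 0.0000
step 3: (k=3,j=0): S=50.1857, K−S=17.7443, hold=16.7238 ⇒ V=17.7443 exercise | (k=3,j=1): S=71.1011, K−S=0.0000, hold=4.0350 ⇒ V=4.0350 continue | (k=3,j=2): S=100.7331, K−S=0.0000, hold=0.0000 ⇒ V=0.0000 continue | (k=3,j=3): S=142.7146, K−S=0.0000, hold=0.0000 ⇒ V=0.0000 continue  boundary S*=50.1857
step 2: (k=2,j=0): S=59.7349, K−S=8.1951, hold=10.7244 ⇒ V=10.7244 continue | (k=2,j=1): S=84.6300, K−S=0.0000, hold=1.9867 ⇒ V=1.9867 continue | (k=2,j=2): S=119.9004, K−S=0.0000, hold=0.0000 ⇒ V=0.0000 continue  boundary S*=-
step 1: (k=1,j=0): S=71.1011, K−S=0.0000, hold=6.2591 ⇒ V=6.2591 continue | (k=1,j=1): S=100.7331, K−S=0.0000, hold=0.9782 ⇒ V=0.9782 continue  boundary S*=-
step 0: (k=0,j=0): S=84.6300, K−S=0.0000, hold=3.5636 ⇒ V=3.5636 continue  boundary S*=-

price = 3.5636
boundary = - - - 50.1857
tree:
3.5636
6.2591 0.9782
10.7244 1.9867 0.0000
17.7443 4.0350 0.0000 0.0000
25.7669 8.1951 0.0000 0.0000 0.0000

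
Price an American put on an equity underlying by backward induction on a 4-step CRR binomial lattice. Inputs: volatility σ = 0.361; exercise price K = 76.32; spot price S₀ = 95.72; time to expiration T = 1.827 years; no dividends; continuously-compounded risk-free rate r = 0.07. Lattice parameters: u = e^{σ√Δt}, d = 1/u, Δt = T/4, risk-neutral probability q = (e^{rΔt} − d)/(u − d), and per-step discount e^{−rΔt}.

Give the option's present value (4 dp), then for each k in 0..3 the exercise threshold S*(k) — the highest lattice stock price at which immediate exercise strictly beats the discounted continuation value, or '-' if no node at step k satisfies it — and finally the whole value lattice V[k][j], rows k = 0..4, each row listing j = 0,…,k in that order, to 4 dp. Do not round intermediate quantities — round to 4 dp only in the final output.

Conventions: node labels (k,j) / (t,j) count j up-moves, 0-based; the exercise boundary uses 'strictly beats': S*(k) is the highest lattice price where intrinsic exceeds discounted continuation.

price = 6.1685
boundary = - - - 46.0395
tree:
6.1685
10.8994 1.9322
18.6277 4.0321 0.0000
30.2805 8.4143 0.0000 0.0000
40.2477 17.5591 0.0000 0.0000 0.0000

params: Δt=0.45675 u=1.27631 d=0.78351 q=0.50523 e^(-rΔt)=0.96853
t_4 payoffs: 40.2477 17.5591 0.0000 0.0000 0.0000
t_3: node(3,0) S=46.0395 payoff=30.2805 vs cont=27.8789 → 30.2805 [stop]  node(3,1) S=74.9973 payoff=1.3227 vs cont=8.4143 → 8.4143 [wait]  node(3,2) S=122.1687 payoff=0.0000 vs cont=0.0000 → 0.0000 [wait]  node(3,3) S=199.0098 payoff=0.0000 vs cont=0.0000 → 0.0000 [wait]  ⇒ S*(3)=46.0395
t_2: node(2,0) S=58.7609 payoff=17.5591 vs cont=18.6277 → 18.6277 [wait]  node(2,1) S=95.7200 payoff=0.0000 vs cont=4.0321 → 4.0321 [wait]  node(2,2) S=155.9255 payoff=0.0000 vs cont=0.0000 → 0.0000 [wait]  ⇒ S*(2)=-
t_1: node(1,0) S=74.9973 payoff=1.3227 vs cont=10.8994 → 10.8994 [wait]  node(1,1) S=122.1687 payoff=0.0000 vs cont=1.9322 → 1.9322 [wait]  ⇒ S*(1)=-
t_0: node(0,0) S=95.7200 payoff=0.0000 vs cont=6.1685 → 6.1685 [wait]  ⇒ S*(0)=-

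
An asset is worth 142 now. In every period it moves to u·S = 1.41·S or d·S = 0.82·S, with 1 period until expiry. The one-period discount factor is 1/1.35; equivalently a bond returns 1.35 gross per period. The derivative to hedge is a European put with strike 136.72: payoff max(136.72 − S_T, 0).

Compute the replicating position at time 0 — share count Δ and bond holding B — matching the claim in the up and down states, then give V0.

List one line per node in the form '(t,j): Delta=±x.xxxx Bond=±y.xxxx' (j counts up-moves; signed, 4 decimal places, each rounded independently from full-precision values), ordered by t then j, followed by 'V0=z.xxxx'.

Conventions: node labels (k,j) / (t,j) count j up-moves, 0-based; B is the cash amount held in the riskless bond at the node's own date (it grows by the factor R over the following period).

(0,0): Delta=-0.2421 Bond=35.9006
V0=1.5277

The replicating-portfolio and risk-neutral prices coincide; use p* = (1.35−0.82)/(1.41−0.82) = 0.8983 for the latter.
Expiry values: V(1,0)=20.2800, V(1,1)=0.0000
  t=0,j=0: stock 142.0000 → up 200.2200 (V=0.0000), down 116.4400 (V=20.2800). Price 1.5277; hedge Δ=-0.2421, bond B=35.9006.
As a check, the time-0 holding Δ(0,0)·S0 + B(0,0) comes to 1.5277 — exactly V0.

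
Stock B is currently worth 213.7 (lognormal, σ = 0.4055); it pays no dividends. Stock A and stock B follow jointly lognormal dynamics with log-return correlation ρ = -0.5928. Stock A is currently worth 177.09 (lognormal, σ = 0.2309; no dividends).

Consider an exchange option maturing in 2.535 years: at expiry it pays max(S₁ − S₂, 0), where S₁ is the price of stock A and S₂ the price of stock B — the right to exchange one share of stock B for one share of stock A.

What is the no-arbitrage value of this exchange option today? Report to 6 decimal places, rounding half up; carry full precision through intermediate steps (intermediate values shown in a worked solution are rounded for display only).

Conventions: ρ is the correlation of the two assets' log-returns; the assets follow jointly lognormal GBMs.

σ_eff = √(σ₁² + σ₂² − 2ρσ₁σ₂) = √(0.2309² + 0.4055² − 2·-0.5928·0.2309·0.4055) = 0.573370
d₁ = (ln(S₁/S₂) + (q₂ − q₁ + σ_eff²/2)T) / (σ_eff√T) = (ln(177.09/213.7) + (0.0 − 0.0 + 0.164376)·2.535) / 0.912901 = 0.250607
d₂ = d₁ − σ_eff√T = 0.250607 − 0.912901 = -0.662294
N(d₁) = 0.598941,  N(d₂) = 0.253891
V = S₁·e^{−q₁T}·N(d₁) − S₂·e^{−q₂T}·N(d₂) = 106.066437 − 54.256569 = 51.809867
Key observation: no risk-free rate is needed — with the second asset as numeraire the exchange option is a call on the ratio S₁/S₂, and r cancels out of the value.

exchange price = 51.809867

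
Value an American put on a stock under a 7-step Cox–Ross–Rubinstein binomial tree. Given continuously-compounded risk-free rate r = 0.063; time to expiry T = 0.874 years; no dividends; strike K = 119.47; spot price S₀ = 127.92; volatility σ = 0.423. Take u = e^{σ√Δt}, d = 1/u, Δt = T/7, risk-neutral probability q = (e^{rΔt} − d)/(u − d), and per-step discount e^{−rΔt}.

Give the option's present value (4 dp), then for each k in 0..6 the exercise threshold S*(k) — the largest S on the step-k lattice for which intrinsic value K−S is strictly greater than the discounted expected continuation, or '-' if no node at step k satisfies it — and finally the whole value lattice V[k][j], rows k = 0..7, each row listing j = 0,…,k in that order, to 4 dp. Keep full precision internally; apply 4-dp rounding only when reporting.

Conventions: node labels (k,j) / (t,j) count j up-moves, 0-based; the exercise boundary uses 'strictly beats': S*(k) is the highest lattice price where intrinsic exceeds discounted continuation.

price = 13.3326
boundary = - - - 81.6958 70.3536 81.6958 94.8664
tree:
13.3326
19.5058 7.0976
27.6584 11.3021 2.8189
37.7742 17.5351 4.9717 0.6150
49.1164 26.3136 8.6456 1.2131 0.0000
58.8838 37.7742 14.7634 2.3928 0.0000 0.0000
67.2952 49.1164 24.6036 4.7197 0.0000 0.0000 0.0000
74.5388 58.8838 37.7742 9.3096 0.0000 0.0000 0.0000 0.0000

Δt=0.12486  u=1.16122  d=0.86117  q=0.48902  discount=0.99216
step 7 (expiry): payoffs max(K−S,0) = 74.5388 58.8838 37.7742 9.3096 0.0000 0.0000 0.0000 0.0000
step 6: (k=6,j=0): S=52.1748, K−S=67.2952, hold=66.3591 ⇒ V=67.2952 exercise | (k=6,j=1): S=70.3536, K−S=49.1164, hold=48.1803 ⇒ V=49.1164 exercise | (k=6,j=2): S=94.8664, K−S=24.6036, hold=23.6675 ⇒ V=24.6036 exercise | (k=6,j=3): S=127.9200, K−S=0.0000, hold=4.7197 ⇒ V=4.7197 continue | (k=6,j=4): S=172.4902, K−S=0.0000, hold=0.0000 ⇒ V=0.0000 continue | (k=6,j=5): S=232.5896, K−S=0.0000, hold=0.0000 ⇒ V=0.0000 continue | (k=6,j=6): S=313.6290, K−S=0.0000, hold=0.0000 ⇒ V=0.0000 continue  boundary S*=94.8664
step 5: (k=5,j=0): S=60.5862, K−S=58.8838, hold=57.9477 ⇒ V=58.8838 exercise | (k=5,j=1): S=81.6958, K−S=37.7742, hold=36.8382 ⇒ V=37.7742 exercise | (k=5,j=2): S=110.1604, K−S=9.3096, hold=14.7634 ⇒ V=14.7634 continue | (k=5,j=3): S=148.5427, K−S=0.0000, hold=2.3928 ⇒ V=2.3928 continue | (k=5,j=4): S=200.2983, K−S=0.0000, hold=0.0000 ⇒ V=0.0000 continue | (k=5,j=5): S=270.0867, K−S=0.0000, hold=0.0000 ⇒ V=0.0000 continue  boundary S*=81.6958
step 4: (k=4,j=0): S=70.3536, K−S=49.1164, hold=48.1803 ⇒ V=49.1164 exercise | (k=4,j=1): S=94.8664, K−S=24.6036, hold=26.3136 ⇒ V=26.3136 continue | (k=4,j=2): S=127.9200, K−S=0.0000, hold=8.6456 ⇒ V=8.6456 continue | (k=4,j=3): S=172.4902, K−S=0.0000, hold=1.2131 ⇒ V=1.2131 continue | (k=4,j=4): S=232.5896, K−S=0.0000, hold=0.0000 ⇒ V=0.0000 continue  boundary S*=70.3536
step 3: (k=3,j=0): S=81.6958, K−S=37.7742, hold=37.6679 ⇒ V=37.7742 exercise | (k=3,j=1): S=110.1604, K−S=9.3096, hold=17.5351 ⇒ V=17.5351 continue | (k=3,j=2): S=148.5427, K−S=0.0000, hold=4.9717 ⇒ V=4.9717 continue | (k=3,j=3): S=200.2983, K−S=0.0000, hold=0.6150 ⇒ V=0.6150 continue  boundary S*=81.6958
step 2: (k=2,j=0): S=94.8664, K−S=24.6036, hold=27.6584 ⇒ V=27.6584 continue | (k=2,j=1): S=127.9200, K−S=0.0000, hold=11.3021 ⇒ V=11.3021 continue | (k=2,j=2): S=172.4902, K−S=0.0000, hold=2.8189 ⇒ V=2.8189 continue  boundary S*=-
step 1: (k=1,j=0): S=110.1604, K−S=9.3096, hold=19.5058 ⇒ V=19.5058 continue | (k=1,j=1): S=148.5427, K−S=0.0000, hold=7.0976 ⇒ V=7.0976 continue  boundary S*=-
step 0: (k=0,j=0): S=127.9200, K−S=0.0000, hold=13.3326 ⇒ V=13.3326 continue  boundary S*=-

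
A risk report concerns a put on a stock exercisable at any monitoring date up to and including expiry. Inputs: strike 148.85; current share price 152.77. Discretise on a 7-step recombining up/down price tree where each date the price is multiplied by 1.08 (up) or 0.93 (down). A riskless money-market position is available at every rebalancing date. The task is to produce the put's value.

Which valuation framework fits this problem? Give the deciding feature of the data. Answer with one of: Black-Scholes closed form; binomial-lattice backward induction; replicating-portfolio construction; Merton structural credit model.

framework: binomial-lattice backward induction

Key observation: the defining feature is the embedded early-exercise option across 7 discrete dates on the spot-152.77 tree; pricing the strike-148.85 put means working backward with an exercise test at every node.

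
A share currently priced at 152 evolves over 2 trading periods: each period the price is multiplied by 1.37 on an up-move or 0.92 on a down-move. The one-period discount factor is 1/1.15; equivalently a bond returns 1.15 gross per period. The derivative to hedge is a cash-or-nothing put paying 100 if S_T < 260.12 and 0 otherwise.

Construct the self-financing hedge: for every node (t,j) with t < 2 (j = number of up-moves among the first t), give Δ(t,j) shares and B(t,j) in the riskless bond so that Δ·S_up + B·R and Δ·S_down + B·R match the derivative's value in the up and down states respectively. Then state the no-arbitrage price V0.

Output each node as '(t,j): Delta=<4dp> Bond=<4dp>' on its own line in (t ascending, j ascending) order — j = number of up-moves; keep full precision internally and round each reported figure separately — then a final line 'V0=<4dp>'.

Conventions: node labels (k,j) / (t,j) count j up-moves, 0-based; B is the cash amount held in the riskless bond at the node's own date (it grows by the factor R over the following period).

(0,0): Delta=-0.6498 Bond=154.6267
(1,0): Delta=0.0000 Bond=86.9565
(1,1): Delta=-1.0671 Bond=264.7343
V0=55.8613

Arbitrage-free pricing uses the up-move probability p* = (R−d)/(u−d) = 0.5111, discounting each step at R = 1.15.
Expiry values: V(2,0)=100.0000, V(2,1)=100.0000, V(2,2)=0.0000
(1,0): S=139.8400. Δ = (V_up−V_dn)/(S_up−S_dn) = (100.0000−100.0000)/(191.5808−128.6528) = 0.0000. V = [p*·100.0000 + (1−p*)·100.0000]/1.15 = 86.9565. B = V − Δ·S = 86.9565.
(1,1): S=208.2400. Δ = (V_up−V_dn)/(S_up−S_dn) = (0.0000−100.0000)/(285.2888−191.5808) = -1.0671. V = [p*·0.0000 + (1−p*)·100.0000]/1.15 = 42.5121. B = V − Δ·S = 264.7343.
(0,0): S=152.0000. Δ = (V_up−V_dn)/(S_up−S_dn) = (42.5121−86.9565)/(208.2400−139.8400) = -0.6498. V = [p*·42.5121 + (1−p*)·86.9565]/1.15 = 55.8613. B = V − Δ·S = 154.6267.
Check: Δ(0,0)·S0 + B(0,0) = 55.8613 = V0.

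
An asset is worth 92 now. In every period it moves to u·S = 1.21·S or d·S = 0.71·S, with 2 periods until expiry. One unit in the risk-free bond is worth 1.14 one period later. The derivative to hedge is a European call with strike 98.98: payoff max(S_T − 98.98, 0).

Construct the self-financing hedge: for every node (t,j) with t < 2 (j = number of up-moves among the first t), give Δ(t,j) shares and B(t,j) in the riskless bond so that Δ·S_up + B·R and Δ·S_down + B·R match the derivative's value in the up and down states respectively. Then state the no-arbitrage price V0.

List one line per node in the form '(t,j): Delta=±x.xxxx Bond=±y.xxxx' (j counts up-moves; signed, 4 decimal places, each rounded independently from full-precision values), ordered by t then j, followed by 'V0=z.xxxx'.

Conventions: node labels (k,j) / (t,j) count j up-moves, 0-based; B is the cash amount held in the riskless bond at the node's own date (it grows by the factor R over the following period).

Under the risk-neutral measure, an up-move has probability p* = (R−d)/(u−d) = 0.8600 and values discount at R = 1.14.
Payoffs at expiry: V(2,0)=0.0000, V(2,1)=0.0000, V(2,2)=35.7172
(1,0): S=65.3200. Δ = (V_up−V_dn)/(S_up−S_dn) = (0.0000−0.0000)/(79.0372−46.3772) = 0.0000. V = [p*·0.0000 + (1−p*)·0.0000]/1.14 = 0.0000. B = V − Δ·S = 0.0000.
(1,1): S=111.3200. Δ = (V_up−V_dn)/(S_up−S_dn) = (35.7172−0.0000)/(134.6972−79.0372) = 0.6417. V = [p*·35.7172 + (1−p*)·0.0000]/1.14 = 26.9446. B = V − Δ·S = -44.4898.
(0,0): S=92.0000. Δ = (V_up−V_dn)/(S_up−S_dn) = (26.9446−0.0000)/(111.3200−65.3200) = 0.5858. V = [p*·26.9446 + (1−p*)·0.0000]/1.14 = 20.3266. B = V − Δ·S = -33.5625.
As a check, the time-0 holding Δ(0,0)·S0 + B(0,0) comes to 20.3266 — exactly V0.

(0,0): Delta=0.5858 Bond=-33.5625
(1,0): Delta=0.0000 Bond=0.0000
(1,1): Delta=0.6417 Bond=-44.4898
V0=20.3266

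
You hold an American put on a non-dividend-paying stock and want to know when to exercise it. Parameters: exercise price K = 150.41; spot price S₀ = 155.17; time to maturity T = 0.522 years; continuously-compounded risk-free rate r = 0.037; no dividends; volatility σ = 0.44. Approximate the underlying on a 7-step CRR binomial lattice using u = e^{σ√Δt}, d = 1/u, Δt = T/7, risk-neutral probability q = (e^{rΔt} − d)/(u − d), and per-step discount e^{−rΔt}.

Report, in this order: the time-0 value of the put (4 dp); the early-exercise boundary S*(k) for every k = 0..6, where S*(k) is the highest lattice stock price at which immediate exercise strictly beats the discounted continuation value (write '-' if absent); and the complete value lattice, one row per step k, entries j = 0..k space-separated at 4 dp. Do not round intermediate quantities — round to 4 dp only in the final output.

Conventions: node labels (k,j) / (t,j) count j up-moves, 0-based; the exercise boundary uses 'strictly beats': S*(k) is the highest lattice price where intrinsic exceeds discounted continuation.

params: Δt=0.07457 u=1.12767 d=0.88678 q=0.48147 e^(-rΔt)=0.99724
t_7 payoffs: 83.4937 65.3165 42.2016 12.8078 0.0000 0.0000 0.0000 0.0000
t_6: node(6,0) S=75.4595 payoff=74.9505 vs cont=74.5361 → 74.9505 [stop]  node(6,1) S=95.9574 payoff=54.4526 vs cont=54.0382 → 54.4526 [stop]  node(6,2) S=122.0234 payoff=28.3866 vs cont=27.9722 → 28.3866 [stop]  node(6,3) S=155.1700 payoff=0.0000 vs cont=6.6229 → 6.6229 [wait]  node(6,4) S=197.3206 payoff=0.0000 vs cont=0.0000 → 0.0000 [wait]  node(6,5) S=250.9210 payoff=0.0000 vs cont=0.0000 → 0.0000 [wait]  node(6,6) S=319.0815 payoff=0.0000 vs cont=0.0000 → 0.0000 [wait]  ⇒ S*(6)=122.0234
t_5: node(5,0) S=85.0935 payoff=65.3165 vs cont=64.9021 → 65.3165 [stop]  node(5,1) S=108.2084 payoff=42.2016 vs cont=41.7872 → 42.2016 [stop]  node(5,2) S=137.6022 payoff=12.8078 vs cont=17.8588 → 17.8588 [wait]  node(5,3) S=174.9807 payoff=0.0000 vs cont=3.4248 → 3.4248 [wait]  node(5,4) S=222.5126 payoff=0.0000 vs cont=0.0000 → 0.0000 [wait]  node(5,5) S=282.9562 payoff=0.0000 vs cont=0.0000 → 0.0000 [wait]  ⇒ S*(5)=108.2084
t_4: node(4,0) S=95.9574 payoff=54.4526 vs cont=54.0382 → 54.4526 [stop]  node(4,1) S=122.0234 payoff=28.3866 vs cont=30.3973 → 30.3973 [wait]  node(4,2) S=155.1700 payoff=0.0000 vs cont=10.8792 → 10.8792 [wait]  node(4,3) S=197.3206 payoff=0.0000 vs cont=1.7710 → 1.7710 [wait]  node(4,4) S=250.9210 payoff=0.0000 vs cont=0.0000 → 0.0000 [wait]  ⇒ S*(4)=95.9574
t_3: node(3,0) S=108.2084 payoff=42.2016 vs cont=42.7526 → 42.7526 [wait]  node(3,1) S=137.6022 payoff=12.8078 vs cont=20.9421 → 20.9421 [wait]  node(3,2) S=174.9807 payoff=0.0000 vs cont=6.4760 → 6.4760 [wait]  node(3,3) S=222.5126 payoff=0.0000 vs cont=0.9158 → 0.9158 [wait]  ⇒ S*(3)=-
t_2: node(2,0) S=122.0234 payoff=28.3866 vs cont=32.1627 → 32.1627 [wait]  node(2,1) S=155.1700 payoff=0.0000 vs cont=13.9386 → 13.9386 [wait]  node(2,2) S=197.3206 payoff=0.0000 vs cont=3.7885 → 3.7885 [wait]  ⇒ S*(2)=-
t_1: node(1,0) S=137.6022 payoff=12.8078 vs cont=23.3240 → 23.3240 [wait]  node(1,1) S=174.9807 payoff=0.0000 vs cont=9.0267 → 9.0267 [wait]  ⇒ S*(1)=-
t_0: node(0,0) S=155.1700 payoff=0.0000 vs cont=16.3950 → 16.3950 [wait]  ⇒ S*(0)=-

price = 16.3950
boundary = - - - - 95.9574 108.2084 122.0234
tree:
16.3950
23.3240 9.0267
32.1627 13.9386 3.7885
42.7526 20.9421 6.4760 0.9158
54.4526 30.3973 10.8792 1.7710 0.0000
65.3165 42.2016 17.8588 3.4248 0.0000 0.0000
74.9505 54.4526 28.3866 6.6229 0.0000 0.0000 0.0000
83.4937 65.3165 42.2016 12.8078 0.0000 0.0000 0.0000 0.0000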